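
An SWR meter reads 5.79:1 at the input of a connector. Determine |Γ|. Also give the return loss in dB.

|Γ| ≈ 0.705; return loss ≈ 3.03 dB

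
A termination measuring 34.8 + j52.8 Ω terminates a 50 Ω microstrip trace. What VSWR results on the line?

VSWR ≈ 3.44

Γ = (Z_L − Z_0)/(Z_L + Z_0) = (-15.2 + j52.8)/(84.8 + j52.8)
|Γ| = 54.9/99.9 = 0.55
VSWR = (1 + |Γ|)/(1 − |Γ|) = 1.55/0.45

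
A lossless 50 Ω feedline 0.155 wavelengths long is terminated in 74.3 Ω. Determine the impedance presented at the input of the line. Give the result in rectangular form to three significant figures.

Z_in ≈ 40.7 − j15.4 Ω

βl = 2π × 0.155 = 55.8°
tan(βl) = tan(55.8°) = 1.47
Z_in = Z_0·(Z_L + jZ_0·tanβl)/(Z_0 + jZ_L·tanβl)
     = 50·(74.3 + j73.6)/(50 + j109)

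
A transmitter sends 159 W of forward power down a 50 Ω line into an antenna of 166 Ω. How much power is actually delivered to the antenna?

Γ = (166 − 50)/(166 + 50) = 0.537
|Γ|² = 0.288
P_refl = |Γ|²·P_inc = 45.9 W, P_del = (1 − |Γ|²)·P_inc = 113 W

P_delivered ≈ 113 W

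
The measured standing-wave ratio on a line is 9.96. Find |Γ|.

|Γ| = (S − 1)/(S + 1) = (9.96 − 1)/(9.96 + 1) = 8.96/11

|Γ| ≈ 0.818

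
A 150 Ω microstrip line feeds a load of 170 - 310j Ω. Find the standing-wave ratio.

VSWR ≈ 5.61

Γ = (Z_L − Z_0)/(Z_L + Z_0) = (20 − j310)/(320 − j310)
|Γ| = 311/446 = 0.697
VSWR = (1 + |Γ|)/(1 − |Γ|) = 1.7/0.303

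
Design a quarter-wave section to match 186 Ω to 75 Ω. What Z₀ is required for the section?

Z_qwt ≈ 118 Ω

Z_qwt = √(Z_0·R_L) = √(75 × 186) = √13950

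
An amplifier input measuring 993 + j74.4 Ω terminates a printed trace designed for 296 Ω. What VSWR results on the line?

VSWR ≈ 3.38

Γ = (Z_L − Z_0)/(Z_L + Z_0) = (697 + j74.4)/(1289 + j74.4)
|Γ| = 701/1290 = 0.543
VSWR = (1 + |Γ|)/(1 − |Γ|) = 1.54/0.457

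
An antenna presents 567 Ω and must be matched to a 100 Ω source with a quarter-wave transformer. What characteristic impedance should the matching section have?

Z_qwt = √(Z_0·R_L) = √(100 × 567) = √56700

Z_qwt ≈ 238 Ω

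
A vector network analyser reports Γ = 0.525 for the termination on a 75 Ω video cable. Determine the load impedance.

Z_L ≈ 241 Ω

Z_L = Z_0·(1 + Γ)/(1 − Γ) = 75·(1.52)/(0.475)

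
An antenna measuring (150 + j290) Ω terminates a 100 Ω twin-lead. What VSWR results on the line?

Γ = (Z_L − Z_0)/(Z_L + Z_0) = (50 + j290)/(250 + j290)
|Γ| = 294/383 = 0.769
VSWR = (1 + |Γ|)/(1 − |Γ|) = 1.77/0.231

VSWR ≈ 7.64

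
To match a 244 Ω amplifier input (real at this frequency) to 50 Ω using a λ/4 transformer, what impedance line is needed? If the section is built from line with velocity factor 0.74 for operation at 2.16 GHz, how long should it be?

Z_qwt = √(Z_0·R_L) = √(50 × 244) = √12200
λ = 0.74·c/f = 0.103 m, so l = λ/4 = 0.0257 m

Z_qwt ≈ 110 Ω; length ≈ 2.57 cm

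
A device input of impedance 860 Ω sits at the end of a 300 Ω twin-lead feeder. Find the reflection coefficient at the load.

Γ = (Z_L − Z_0)/(Z_L + Z_0) = (860 − 300)/(860 + 300) = 560/1160

Γ = 0.483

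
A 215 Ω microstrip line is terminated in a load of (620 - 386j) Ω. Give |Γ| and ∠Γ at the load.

Γ ≈ 0.608 ∠ -18.8°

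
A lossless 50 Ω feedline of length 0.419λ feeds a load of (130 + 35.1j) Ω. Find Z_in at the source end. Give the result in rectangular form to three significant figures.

Z_in ≈ 42.2 + j49.1 Ω

βl = 2π × 0.419 = 151°
tan(βl) = tan(151°) = -0.558
Z_in = Z_0·(Z_L + jZ_0·tanβl)/(Z_0 + jZ_L·tanβl)
     = 50·(130 + j7.2)/(69.6 − j72.5)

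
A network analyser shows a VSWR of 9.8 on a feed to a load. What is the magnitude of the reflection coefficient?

|Γ| ≈ 0.815

|Γ| = (S − 1)/(S + 1) = (9.8 − 1)/(9.8 + 1) = 8.8/10.8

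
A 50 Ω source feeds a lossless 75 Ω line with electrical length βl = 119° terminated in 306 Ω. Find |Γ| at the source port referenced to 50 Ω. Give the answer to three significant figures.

|Γ| ≈ 0.561

tan(βl) = -1.8
Z_in = Z_0·(Z_L + jZ_0·tanβl)/(Z_0 + jZ_L·tanβl) = 23.6 + j38.4 Ω
Γ_s = (Z_in − Z_s)/(Z_in + Z_s) = (-26.4 + j38.4)/(73.6 + j38.4), |Γ_s| = 0.561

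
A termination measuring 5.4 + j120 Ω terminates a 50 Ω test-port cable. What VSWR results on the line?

Γ = (Z_L − Z_0)/(Z_L + Z_0) = (-44.6 + j120)/(55.4 + j120)
|Γ| = 128/132 = 0.969
VSWR = (1 + |Γ|)/(1 − |Γ|) = 1.97/0.0314

VSWR ≈ 62.7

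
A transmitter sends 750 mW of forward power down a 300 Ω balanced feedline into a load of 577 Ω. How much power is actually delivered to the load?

P_delivered ≈ 675 mW

Γ = (577 − 300)/(577 + 300) = 0.316
|Γ|² = 0.0998
P_refl = |Γ|²·P_inc = 74.8 mW, P_del = (1 − |Γ|²)·P_inc = 675 mW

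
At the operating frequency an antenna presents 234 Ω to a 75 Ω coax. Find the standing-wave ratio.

VSWR ≈ 3.12

Γ = (234 − 75)/(234 + 75) = 0.515
VSWR = (1 + 0.515)/(1 − 0.515)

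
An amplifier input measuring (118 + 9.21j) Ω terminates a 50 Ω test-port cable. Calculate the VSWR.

VSWR ≈ 2.38

Γ = (Z_L − Z_0)/(Z_L + Z_0) = (68 + j9.21)/(168 + j9.21)
|Γ| = 68.6/168 = 0.408
VSWR = (1 + |Γ|)/(1 − |Γ|) = 1.41/0.592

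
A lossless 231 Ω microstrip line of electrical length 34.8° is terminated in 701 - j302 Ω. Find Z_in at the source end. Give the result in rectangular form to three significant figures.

tan(βl) = tan(34.8°) = 0.695
Z_in = Z_0·(Z_L + jZ_0·tanβl)/(Z_0 + jZ_L·tanβl)
     = 231·(701 − j141)/(441 + j487)

Z_in ≈ 128 − j216 Ω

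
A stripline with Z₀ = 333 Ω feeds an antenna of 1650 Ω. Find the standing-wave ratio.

VSWR ≈ 4.95

Γ = (1650 − 333)/(1650 + 333) = 0.664
VSWR = (1 + 0.664)/(1 − 0.664)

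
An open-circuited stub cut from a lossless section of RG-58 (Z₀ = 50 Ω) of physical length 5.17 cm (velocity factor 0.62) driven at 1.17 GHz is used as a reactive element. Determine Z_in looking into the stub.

λ = v/f = 0.62·c / 1.17 GHz = 0.159 m
βl = 2π·l/λ = 2π × 0.325 = 117°
tan(βl) = -1.96
For an open-circuited stub, Z_in = −jZ_0·cot(βl) = −jZ_0/tan(βl)

Z_in ≈ +j25.6 Ω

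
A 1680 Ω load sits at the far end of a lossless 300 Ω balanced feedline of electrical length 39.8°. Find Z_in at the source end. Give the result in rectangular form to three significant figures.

Z_in ≈ 125 − j333 Ω

tan(βl) = tan(39.8°) = 0.833
Z_in = Z_0·(Z_L + jZ_0·tanβl)/(Z_0 + jZ_L·tanβl)
     = 300·(1680 + j250)/(300 + j1400)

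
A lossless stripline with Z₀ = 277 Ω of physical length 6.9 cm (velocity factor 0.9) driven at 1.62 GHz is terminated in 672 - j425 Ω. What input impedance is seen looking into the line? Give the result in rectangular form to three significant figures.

λ = v/f = 0.9·c / 1.62 GHz = 0.167 m
βl = 2π·l/λ = 2π × 0.414 = 149°
tan(βl) = tan(149°) = -0.6
Z_in = Z_0·(Z_L + jZ_0·tanβl)/(Z_0 + jZ_L·tanβl)
     = 277·(672 − j591)/(22 − j403)

Z_in ≈ 430 + j438 Ω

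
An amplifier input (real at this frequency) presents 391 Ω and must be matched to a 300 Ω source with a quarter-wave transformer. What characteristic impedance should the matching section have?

Z_qwt ≈ 342 Ω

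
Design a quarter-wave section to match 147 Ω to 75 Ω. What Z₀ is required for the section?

Z_qwt ≈ 105 Ω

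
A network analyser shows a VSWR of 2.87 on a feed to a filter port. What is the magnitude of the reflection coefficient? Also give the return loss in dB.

|Γ| = (S − 1)/(S + 1) = (2.87 − 1)/(2.87 + 1) = 1.87/3.87
RL = −20·log₁₀|Γ| = −20·log₁₀(0.483)

|Γ| ≈ 0.483; return loss ≈ 6.32 dB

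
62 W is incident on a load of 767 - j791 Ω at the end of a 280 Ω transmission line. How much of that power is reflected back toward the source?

|Γ| = |(487 − j791)/(1047 − j791)| = 0.708
|Γ|² = 0.501
P_refl = |Γ|²·P_inc = 31.1 W, P_del = (1 − |Γ|²)·P_inc = 30.9 W

P_reflected ≈ 31.1 W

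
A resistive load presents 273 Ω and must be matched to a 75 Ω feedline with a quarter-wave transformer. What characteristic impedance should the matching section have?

Z_qwt = √(Z_0·R_L) = √(75 × 273) = √20480

Z_qwt ≈ 143 Ω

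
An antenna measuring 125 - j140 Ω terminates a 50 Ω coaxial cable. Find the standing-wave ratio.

Γ = (Z_L − Z_0)/(Z_L + Z_0) = (75 − j140)/(175 − j140)
|Γ| = 159/224 = 0.709
VSWR = (1 + |Γ|)/(1 − |Γ|) = 1.71/0.291

VSWR ≈ 5.87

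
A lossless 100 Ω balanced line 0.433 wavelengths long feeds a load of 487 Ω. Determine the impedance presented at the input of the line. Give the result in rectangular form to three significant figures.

βl = 2π × 0.433 = 156°
tan(βl) = tan(156°) = -0.448
Z_in = Z_0·(Z_L + jZ_0·tanβl)/(Z_0 + jZ_L·tanβl)
     = 100·(487 − j44.8)/(100 − j218)

Z_in ≈ 102 + j177 Ω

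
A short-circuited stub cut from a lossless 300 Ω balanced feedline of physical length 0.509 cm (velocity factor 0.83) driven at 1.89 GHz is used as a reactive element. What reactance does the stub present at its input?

λ = v/f = 0.83·c / 1.89 GHz = 0.132 m
βl = 2π·l/λ = 2π × 0.0386 = 13.9°
tan(βl) = 0.248
For a short-circuited stub, Z_in = jZ_0·tan(βl)

X_in ≈ 74.3 Ω (inductive)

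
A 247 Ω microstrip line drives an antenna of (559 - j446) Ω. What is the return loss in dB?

Γ = (312 − j446)/(806 − j446), |Γ| = 0.591
RL = −20·log₁₀|Γ| = −20·log₁₀(0.591)

RL ≈ 4.57 dB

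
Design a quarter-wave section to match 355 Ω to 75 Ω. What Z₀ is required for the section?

Z_qwt ≈ 163 Ω

Z_qwt = √(Z_0·R_L) = √(75 × 355) = √26620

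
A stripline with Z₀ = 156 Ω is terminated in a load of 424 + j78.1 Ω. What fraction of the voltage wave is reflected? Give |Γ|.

|Γ| ≈ 0.477

Γ = (Z_L − Z_0)/(Z_L + Z_0) = (268 + j78.1)/(580 + j78.1)
|Γ| = 279/585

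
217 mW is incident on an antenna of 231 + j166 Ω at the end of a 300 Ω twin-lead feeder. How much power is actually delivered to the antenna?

P_delivered ≈ 194 mW

|Γ| = |(-69 + j166)/(531 + j166)| = 0.323
|Γ|² = 0.104
P_refl = |Γ|²·P_inc = 22.7 mW, P_del = (1 − |Γ|²)·P_inc = 194 mW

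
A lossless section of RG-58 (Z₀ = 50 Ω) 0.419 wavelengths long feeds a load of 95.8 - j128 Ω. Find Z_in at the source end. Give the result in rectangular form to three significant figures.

Z_in ≈ 94.7 + j128 Ω

βl = 2π × 0.419 = 151°
tan(βl) = tan(151°) = -0.558
Z_in = Z_0·(Z_L + jZ_0·tanβl)/(Z_0 + jZ_L·tanβl)
     = 50·(95.8 − j156)/(-21.4 − j53.5)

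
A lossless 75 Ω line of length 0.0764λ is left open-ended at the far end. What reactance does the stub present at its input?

X_in ≈ -144 Ω (capacitive)

βl = 2π × 0.0764 = 27.5°
tan(βl) = 0.521
For an open-ended stub, Z_in = −jZ_0·cot(βl) = −jZ_0/tan(βl)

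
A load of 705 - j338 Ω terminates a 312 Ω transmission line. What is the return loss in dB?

Γ = (393 − j338)/(1017 − j338), |Γ| = 0.484
RL = −20·log₁₀|Γ| = −20·log₁₀(0.484)

RL ≈ 6.31 dB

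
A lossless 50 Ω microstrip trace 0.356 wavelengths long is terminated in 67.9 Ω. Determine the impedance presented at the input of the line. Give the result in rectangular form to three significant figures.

Z_in ≈ 44.6 + j13.5 Ω

βl = 2π × 0.356 = 128°
tan(βl) = tan(128°) = -1.27
Z_in = Z_0·(Z_L + jZ_0·tanβl)/(Z_0 + jZ_L·tanβl)
     = 50·(67.9 − j63.6)/(50 − j86.4)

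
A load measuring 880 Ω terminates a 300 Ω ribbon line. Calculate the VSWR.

VSWR ≈ 2.93

Γ = (880 − 300)/(880 + 300) = 0.492
VSWR = (1 + 0.492)/(1 − 0.492)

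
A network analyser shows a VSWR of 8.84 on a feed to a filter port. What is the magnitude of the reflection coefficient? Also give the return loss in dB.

|Γ| = (S − 1)/(S + 1) = (8.84 − 1)/(8.84 + 1) = 7.84/9.84
RL = −20·log₁₀|Γ| = −20·log₁₀(0.797)

|Γ| ≈ 0.797; return loss ≈ 1.97 dB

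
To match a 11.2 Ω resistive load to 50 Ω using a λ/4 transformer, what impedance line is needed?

Z_qwt = √(Z_0·R_L) = √(50 × 11.2) = √560

Z_qwt ≈ 23.7 Ω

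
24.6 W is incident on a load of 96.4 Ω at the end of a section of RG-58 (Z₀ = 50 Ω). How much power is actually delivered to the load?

Γ = (96.4 − 50)/(96.4 + 50) = 0.317
|Γ|² = 0.1
P_refl = |Γ|²·P_inc = 2.47 W, P_del = (1 − |Γ|²)·P_inc = 22.1 W

P_delivered ≈ 22.1 W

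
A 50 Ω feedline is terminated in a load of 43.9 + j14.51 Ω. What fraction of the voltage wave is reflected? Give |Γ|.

|Γ| ≈ 0.166

Γ = (Z_L − Z_0)/(Z_L + Z_0) = (-6.1 + j14.51)/(93.9 + j14.51)
|Γ| = 15.7/95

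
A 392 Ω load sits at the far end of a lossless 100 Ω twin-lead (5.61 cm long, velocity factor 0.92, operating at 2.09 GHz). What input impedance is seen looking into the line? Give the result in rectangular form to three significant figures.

Z_in ≈ 98.6 + j146 Ω

λ = v/f = 0.92·c / 2.09 GHz = 0.132 m
βl = 2π·l/λ = 2π × 0.425 = 153°
tan(βl) = tan(153°) = -0.511
Z_in = Z_0·(Z_L + jZ_0·tanβl)/(Z_0 + jZ_L·tanβl)
     = 100·(392 − j51.1)/(100 − j200)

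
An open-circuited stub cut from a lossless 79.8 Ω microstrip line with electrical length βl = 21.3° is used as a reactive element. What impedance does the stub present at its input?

tan(βl) = 0.39
For an open-circuited stub, Z_in = −jZ_0·cot(βl) = −jZ_0/tan(βl)

Z_in ≈ −j205 Ω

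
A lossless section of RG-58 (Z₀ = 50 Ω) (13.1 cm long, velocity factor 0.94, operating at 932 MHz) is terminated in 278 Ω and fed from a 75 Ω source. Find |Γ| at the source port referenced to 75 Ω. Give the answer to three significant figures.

|Γ| ≈ 0.637

λ = v/f = 0.94·c / 932 MHz = 0.303 m
βl = 2π·l/λ = 2π × 0.433 = 156°
tan(βl) = -0.448
Z_in = Z_0·(Z_L + jZ_0·tanβl)/(Z_0 + jZ_L·tanβl) = 46.3 + j93 Ω
Γ_s = (Z_in − Z_s)/(Z_in + Z_s) = (-28.7 + j93)/(121 + j93), |Γ_s| = 0.637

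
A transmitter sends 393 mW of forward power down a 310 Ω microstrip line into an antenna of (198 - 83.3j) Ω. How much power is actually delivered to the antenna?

|Γ| = |(-112 − j83.3)/(508 − j83.3)| = 0.271
|Γ|² = 0.0735
P_refl = |Γ|²·P_inc = 28.9 mW, P_del = (1 − |Γ|²)·P_inc = 364 mW

P_delivered ≈ 364 mW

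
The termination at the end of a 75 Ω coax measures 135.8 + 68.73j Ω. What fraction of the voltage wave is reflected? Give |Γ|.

|Γ| ≈ 0.414

Γ = (Z_L − Z_0)/(Z_L + Z_0) = (60.8 + j68.73)/(210.8 + j68.73)
|Γ| = 91.8/222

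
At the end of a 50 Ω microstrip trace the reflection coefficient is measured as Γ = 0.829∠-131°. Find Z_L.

Z_L = Z_0·(1 + Γ)/(1 − Γ) = 50·(0.456 − j0.626)/(1.54 + j0.626)

Z_L ≈ 5.64 − j22.5 Ω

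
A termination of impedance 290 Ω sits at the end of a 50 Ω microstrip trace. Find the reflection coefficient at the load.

Γ = 0.706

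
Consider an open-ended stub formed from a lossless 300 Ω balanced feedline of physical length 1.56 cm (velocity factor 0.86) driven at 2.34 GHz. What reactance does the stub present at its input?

λ = v/f = 0.86·c / 2.34 GHz = 0.11 m
βl = 2π·l/λ = 2π × 0.141 = 50.9°
tan(βl) = 1.23
For an open-ended stub, Z_in = −jZ_0·cot(βl) = −jZ_0/tan(βl)

X_in ≈ -243 Ω (capacitive)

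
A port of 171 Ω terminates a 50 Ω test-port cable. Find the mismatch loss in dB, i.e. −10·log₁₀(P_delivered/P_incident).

mismatch loss ≈ 1.55 dB

Γ = (171 − 50)/(171 + 50) = 0.548
|Γ|² = 0.3, so P_del/P_inc = 1 − |Γ|² = 0.7
ML = −10·log₁₀(1 − |Γ|²)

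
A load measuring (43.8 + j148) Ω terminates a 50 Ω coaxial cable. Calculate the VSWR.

VSWR ≈ 11.9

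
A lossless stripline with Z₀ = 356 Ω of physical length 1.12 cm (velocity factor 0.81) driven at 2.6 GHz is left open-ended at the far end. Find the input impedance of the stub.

λ = v/f = 0.81·c / 2.6 GHz = 0.0935 m
βl = 2π·l/λ = 2π × 0.12 = 43.1°
tan(βl) = 0.937
For an open-ended stub, Z_in = −jZ_0·cot(βl) = −jZ_0/tan(βl)

Z_in ≈ −j380 Ω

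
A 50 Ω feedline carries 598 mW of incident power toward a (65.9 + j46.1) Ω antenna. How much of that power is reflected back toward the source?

|Γ| = |(15.9 + j46.1)/(115.9 + j46.1)| = 0.391
|Γ|² = 0.153
P_refl = |Γ|²·P_inc = 91.4 mW, P_del = (1 − |Γ|²)·P_inc = 507 mW

P_reflected ≈ 91.4 mW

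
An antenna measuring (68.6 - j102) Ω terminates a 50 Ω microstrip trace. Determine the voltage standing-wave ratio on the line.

VSWR ≈ 4.93

Γ = (Z_L − Z_0)/(Z_L + Z_0) = (18.6 − j102)/(118.6 − j102)
|Γ| = 104/156 = 0.663
VSWR = (1 + |Γ|)/(1 − |Γ|) = 1.66/0.337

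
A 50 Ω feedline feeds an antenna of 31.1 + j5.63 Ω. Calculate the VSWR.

VSWR ≈ 1.64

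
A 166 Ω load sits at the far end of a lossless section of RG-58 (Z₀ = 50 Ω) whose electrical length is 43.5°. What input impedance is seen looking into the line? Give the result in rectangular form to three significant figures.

tan(βl) = tan(43.5°) = 0.949
Z_in = Z_0·(Z_L + jZ_0·tanβl)/(Z_0 + jZ_L·tanβl)
     = 50·(166 + j47.4)/(50 + j158)

Z_in ≈ 28.9 − j43.5 Ω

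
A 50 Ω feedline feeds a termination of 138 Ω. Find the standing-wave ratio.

VSWR ≈ 2.76

Γ = (138 − 50)/(138 + 50) = 0.468
VSWR = (1 + 0.468)/(1 − 0.468)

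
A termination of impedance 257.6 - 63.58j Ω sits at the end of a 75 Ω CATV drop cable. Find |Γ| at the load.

Γ = (Z_L − Z_0)/(Z_L + Z_0) = (182.6 − j63.58)/(332.6 − j63.58)
|Γ| = 193/339

|Γ| ≈ 0.571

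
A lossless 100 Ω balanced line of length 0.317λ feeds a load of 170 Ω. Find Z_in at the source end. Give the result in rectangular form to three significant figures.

Z_in ≈ 66 + j27.4 Ω

βl = 2π × 0.317 = 114°
tan(βl) = tan(114°) = -2.23
Z_in = Z_0·(Z_L + jZ_0·tanβl)/(Z_0 + jZ_L·tanβl)
     = 100·(170 − j223)/(100 − j380)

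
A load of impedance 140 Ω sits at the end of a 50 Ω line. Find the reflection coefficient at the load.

Γ = 0.474

Γ = (Z_L − Z_0)/(Z_L + Z_0) = (140 − 50)/(140 + 50) = 90/190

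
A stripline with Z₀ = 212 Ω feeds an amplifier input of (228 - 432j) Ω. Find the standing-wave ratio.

VSWR ≈ 5.69

Γ = (Z_L − Z_0)/(Z_L + Z_0) = (16 − j432)/(440 − j432)
|Γ| = 432/617 = 0.701
VSWR = (1 + |Γ|)/(1 − |Γ|) = 1.7/0.299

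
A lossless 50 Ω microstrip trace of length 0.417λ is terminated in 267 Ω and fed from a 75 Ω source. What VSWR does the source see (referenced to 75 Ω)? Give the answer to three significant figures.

βl = 2π × 0.417 = 150°
tan(βl) = -0.575
Z_in = Z_0·(Z_L + jZ_0·tanβl)/(Z_0 + jZ_L·tanβl) = 34.1 + j75.9 Ω
Γ_s = (Z_in − Z_s)/(Z_in + Z_s) = (-40.9 + j75.9)/(109 + j75.9), |Γ_s| = 0.649
VSWR = (1 + |Γ_s|)/(1 − |Γ_s|)

VSWR ≈ 4.69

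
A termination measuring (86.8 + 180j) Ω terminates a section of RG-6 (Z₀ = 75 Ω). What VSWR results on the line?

Γ = (Z_L − Z_0)/(Z_L + Z_0) = (11.8 + j180)/(161.8 + j180)
|Γ| = 180/242 = 0.745
VSWR = (1 + |Γ|)/(1 − |Γ|) = 1.75/0.255

VSWR ≈ 6.85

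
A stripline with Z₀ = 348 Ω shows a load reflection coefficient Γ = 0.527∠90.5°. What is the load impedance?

Z_L = Z_0·(1 + Γ)/(1 − Γ) = 348·(0.995 + j0.527)/(1 − j0.527)

Z_L ≈ 195 + j285 Ω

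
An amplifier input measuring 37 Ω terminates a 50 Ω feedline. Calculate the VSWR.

Γ = (37 − 50)/(37 + 50) = -0.149
VSWR = (1 + 0.149)/(1 − 0.149)

VSWR ≈ 1.35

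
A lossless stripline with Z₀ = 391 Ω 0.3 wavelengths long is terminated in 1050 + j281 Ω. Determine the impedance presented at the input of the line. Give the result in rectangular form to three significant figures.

βl = 2π × 0.3 = 108°
tan(βl) = tan(108°) = -3.08
Z_in = Z_0·(Z_L + jZ_0·tanβl)/(Z_0 + jZ_L·tanβl)
     = 391·(1050 − j922)/(1260 − j3230)

Z_in ≈ 140 + j72.7 Ω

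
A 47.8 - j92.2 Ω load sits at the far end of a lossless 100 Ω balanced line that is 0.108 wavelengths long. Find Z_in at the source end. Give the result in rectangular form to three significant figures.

Z_in ≈ 24.7 − j12.1 Ω

βl = 2π × 0.108 = 38.9°
tan(βl) = tan(38.9°) = 0.806
Z_in = Z_0·(Z_L + jZ_0·tanβl)/(Z_0 + jZ_L·tanβl)
     = 100·(47.8 − j11.6)/(174 + j38.5)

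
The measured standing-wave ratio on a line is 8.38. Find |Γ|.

|Γ| ≈ 0.787

|Γ| = (S − 1)/(S + 1) = (8.38 − 1)/(8.38 + 1) = 7.38/9.38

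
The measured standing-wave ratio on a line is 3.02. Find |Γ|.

|Γ| ≈ 0.502

|Γ| = (S − 1)/(S + 1) = (3.02 − 1)/(3.02 + 1) = 2.02/4.02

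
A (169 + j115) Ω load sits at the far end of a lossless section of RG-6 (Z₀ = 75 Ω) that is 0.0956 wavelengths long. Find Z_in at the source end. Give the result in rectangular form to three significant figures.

βl = 2π × 0.0956 = 34.4°
tan(βl) = tan(34.4°) = 0.685
Z_in = Z_0·(Z_L + jZ_0·tanβl)/(Z_0 + jZ_L·tanβl)
     = 75·(169 + j166)/(-3.79 + j116)

Z_in ≈ 104 − j113 Ω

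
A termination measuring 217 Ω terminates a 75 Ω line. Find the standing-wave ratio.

Γ = (217 − 75)/(217 + 75) = 0.486
VSWR = (1 + 0.486)/(1 − 0.486)

VSWR ≈ 2.89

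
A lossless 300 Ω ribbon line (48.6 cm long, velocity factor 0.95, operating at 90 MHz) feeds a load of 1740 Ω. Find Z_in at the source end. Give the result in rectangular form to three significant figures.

Z_in ≈ 75.5 − j199 Ω

λ = v/f = 0.95·c / 90 MHz = 3.17 m
βl = 2π·l/λ = 2π × 0.153 = 55.3°
tan(βl) = tan(55.3°) = 1.44
Z_in = Z_0·(Z_L + jZ_0·tanβl)/(Z_0 + jZ_L·tanβl)
     = 300·(1740 + j432)/(300 + j2510)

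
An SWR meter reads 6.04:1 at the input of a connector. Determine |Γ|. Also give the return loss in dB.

|Γ| = (S − 1)/(S + 1) = (6.04 − 1)/(6.04 + 1) = 5.04/7.04
RL = −20·log₁₀|Γ| = −20·log₁₀(0.716)

|Γ| ≈ 0.716; return loss ≈ 2.9 dB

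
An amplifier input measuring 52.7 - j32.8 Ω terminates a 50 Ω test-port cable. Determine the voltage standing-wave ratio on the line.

VSWR ≈ 1.88

Γ = (Z_L − Z_0)/(Z_L + Z_0) = (2.7 − j32.8)/(102.7 − j32.8)
|Γ| = 32.9/108 = 0.305
VSWR = (1 + |Γ|)/(1 − |Γ|) = 1.31/0.695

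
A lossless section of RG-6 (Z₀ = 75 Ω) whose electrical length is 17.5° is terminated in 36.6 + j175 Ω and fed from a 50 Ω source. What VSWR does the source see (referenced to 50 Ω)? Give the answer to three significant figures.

VSWR ≈ 20.3

tan(βl) = 0.315
Z_in = Z_0·(Z_L + jZ_0·tanβl)/(Z_0 + jZ_L·tanβl) = 430 + j501 Ω
Γ_s = (Z_in − Z_s)/(Z_in + Z_s) = (380 + j501)/(480 + j501), |Γ_s| = 0.906
VSWR = (1 + |Γ_s|)/(1 − |Γ_s|)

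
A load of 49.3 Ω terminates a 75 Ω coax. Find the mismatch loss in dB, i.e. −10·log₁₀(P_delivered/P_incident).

mismatch loss ≈ 0.19 dB

Γ = (49.3 − 75)/(49.3 + 75) = -0.207
|Γ|² = 0.0427, so P_del/P_inc = 1 − |Γ|² = 0.957
ML = −10·log₁₀(1 − |Γ|²)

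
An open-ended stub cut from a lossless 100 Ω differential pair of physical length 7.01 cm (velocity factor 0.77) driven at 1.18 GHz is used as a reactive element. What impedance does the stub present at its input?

λ = v/f = 0.77·c / 1.18 GHz = 0.196 m
βl = 2π·l/λ = 2π × 0.358 = 129°
tan(βl) = -1.24
For an open-ended stub, Z_in = −jZ_0·cot(βl) = −jZ_0/tan(βl)

Z_in ≈ +j80.7 Ω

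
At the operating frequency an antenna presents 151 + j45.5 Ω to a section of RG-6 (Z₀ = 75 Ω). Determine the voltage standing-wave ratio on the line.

Γ = (Z_L − Z_0)/(Z_L + Z_0) = (76 + j45.5)/(226 + j45.5)
|Γ| = 88.6/231 = 0.384
VSWR = (1 + |Γ|)/(1 − |Γ|) = 1.38/0.616

VSWR ≈ 2.25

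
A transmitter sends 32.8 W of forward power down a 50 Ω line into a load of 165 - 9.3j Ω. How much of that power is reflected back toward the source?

|Γ| = |(115 − j9.3)/(215 − j9.3)| = 0.536
|Γ|² = 0.287
P_refl = |Γ|²·P_inc = 9.43 W, P_del = (1 − |Γ|²)·P_inc = 23.4 W

P_reflected ≈ 9.43 W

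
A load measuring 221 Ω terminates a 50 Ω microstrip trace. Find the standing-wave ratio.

VSWR ≈ 4.42

For a purely resistive load, VSWR = R_L/Z_0 or Z_0/R_L (whichever > 1) = 221/50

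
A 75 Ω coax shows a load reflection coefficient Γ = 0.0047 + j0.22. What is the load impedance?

Z_L ≈ 68.7 + j31.8 Ω

Z_L = Z_0·(1 + Γ)/(1 − Γ) = 75·(1 + j0.22)/(0.995 − j0.22)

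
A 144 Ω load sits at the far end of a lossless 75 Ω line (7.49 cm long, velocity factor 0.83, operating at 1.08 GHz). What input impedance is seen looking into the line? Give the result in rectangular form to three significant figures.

λ = v/f = 0.83·c / 1.08 GHz = 0.231 m
βl = 2π·l/λ = 2π × 0.325 = 117°
tan(βl) = tan(117°) = -1.97
Z_in = Z_0·(Z_L + jZ_0·tanβl)/(Z_0 + jZ_L·tanβl)
     = 75·(144 − j147)/(75 − j283)

Z_in ≈ 45.9 + j26 Ω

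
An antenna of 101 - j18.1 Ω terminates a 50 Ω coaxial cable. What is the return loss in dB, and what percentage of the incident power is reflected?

Γ = (51 − j18.1)/(151 − j18.1), |Γ| = 0.356
RL = −20·log₁₀(0.356) = 8.97 dB
P_refl/P_inc = |Γ|² = 0.127

RL ≈ 8.97 dB; 12.7% of incident power reflected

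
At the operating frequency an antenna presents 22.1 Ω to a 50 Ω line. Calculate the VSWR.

Γ = (22.1 − 50)/(22.1 + 50) = -0.387
VSWR = (1 + 0.387)/(1 − 0.387)

VSWR ≈ 2.26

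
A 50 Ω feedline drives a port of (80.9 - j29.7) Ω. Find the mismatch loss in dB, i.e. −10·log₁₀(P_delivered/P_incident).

Γ = (30.9 − j29.7)/(130.9 − j29.7), |Γ| = 0.319
|Γ|² = 0.102, so P_del/P_inc = 1 − |Γ|² = 0.898
ML = −10·log₁₀(1 − |Γ|²)

mismatch loss ≈ 0.467 dB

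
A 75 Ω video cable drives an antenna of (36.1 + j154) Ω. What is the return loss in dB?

Γ = (-38.9 + j154)/(111.1 + j154), |Γ| = 0.836
RL = −20·log₁₀|Γ| = −20·log₁₀(0.836)

RL ≈ 1.55 dB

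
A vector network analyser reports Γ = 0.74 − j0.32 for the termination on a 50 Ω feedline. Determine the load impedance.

Z_L ≈ 103 − j188 Ω

Z_L = Z_0·(1 + Γ)/(1 − Γ) = 50·(1.74 − j0.32)/(0.26 + j0.32)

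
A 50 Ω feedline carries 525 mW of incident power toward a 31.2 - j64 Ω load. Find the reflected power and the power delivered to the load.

P_reflected ≈ 219 mW; P_delivered ≈ 306 mW

|Γ| = |(-18.8 − j64)/(81.2 − j64)| = 0.645
|Γ|² = 0.416
P_refl = |Γ|²·P_inc = 219 mW, P_del = (1 − |Γ|²)·P_inc = 306 mW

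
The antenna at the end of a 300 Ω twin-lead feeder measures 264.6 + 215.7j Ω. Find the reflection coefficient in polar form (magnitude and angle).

Γ ≈ 0.362 ∠ 78.4°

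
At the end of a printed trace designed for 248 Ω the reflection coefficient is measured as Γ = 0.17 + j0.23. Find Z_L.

Z_L ≈ 307 + j154 Ω

Z_L = Z_0·(1 + Γ)/(1 − Γ) = 248·(1.17 + j0.23)/(0.83 − j0.23)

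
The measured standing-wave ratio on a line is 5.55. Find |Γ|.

|Γ| ≈ 0.695

|Γ| = (S − 1)/(S + 1) = (5.55 − 1)/(5.55 + 1) = 4.55/6.55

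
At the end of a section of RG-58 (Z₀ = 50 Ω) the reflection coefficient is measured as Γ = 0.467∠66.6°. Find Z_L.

Z_L = Z_0·(1 + Γ)/(1 − Γ) = 50·(1.19 + j0.429)/(0.815 − j0.429)

Z_L ≈ 46.1 + j50.6 Ω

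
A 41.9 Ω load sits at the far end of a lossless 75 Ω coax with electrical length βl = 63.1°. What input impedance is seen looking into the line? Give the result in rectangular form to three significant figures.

Z_in ≈ 92.5 + j46 Ω

tan(βl) = tan(63.1°) = 1.97
Z_in = Z_0·(Z_L + jZ_0·tanβl)/(Z_0 + jZ_L·tanβl)
     = 75·(41.9 + j148)/(75 + j82.6)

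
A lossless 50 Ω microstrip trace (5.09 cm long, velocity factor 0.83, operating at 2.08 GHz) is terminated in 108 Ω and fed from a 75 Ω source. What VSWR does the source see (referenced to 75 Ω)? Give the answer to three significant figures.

λ = v/f = 0.83·c / 2.08 GHz = 0.12 m
βl = 2π·l/λ = 2π × 0.425 = 153°
tan(βl) = -0.508
Z_in = Z_0·(Z_L + jZ_0·tanβl)/(Z_0 + jZ_L·tanβl) = 61.6 + j42.2 Ω
Γ_s = (Z_in − Z_s)/(Z_in + Z_s) = (-13.4 + j42.2)/(137 + j42.2), |Γ_s| = 0.31
VSWR = (1 + |Γ_s|)/(1 − |Γ_s|)

VSWR ≈ 1.9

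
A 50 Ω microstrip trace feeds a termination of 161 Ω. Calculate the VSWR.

Γ = (161 − 50)/(161 + 50) = 0.526
VSWR = (1 + 0.526)/(1 − 0.526)

VSWR ≈ 3.22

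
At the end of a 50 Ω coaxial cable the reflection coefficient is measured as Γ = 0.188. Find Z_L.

Z_L ≈ 73.2 Ω

Z_L = Z_0·(1 + Γ)/(1 − Γ) = 50·(1.19)/(0.812)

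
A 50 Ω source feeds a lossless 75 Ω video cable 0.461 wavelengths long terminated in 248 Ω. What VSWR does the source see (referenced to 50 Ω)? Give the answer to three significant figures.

βl = 2π × 0.461 = 166°
tan(βl) = -0.25
Z_in = Z_0·(Z_L + jZ_0·tanβl)/(Z_0 + jZ_L·tanβl) = 157 + j111 Ω
Γ_s = (Z_in − Z_s)/(Z_in + Z_s) = (107 + j111)/(207 + j111), |Γ_s| = 0.656
VSWR = (1 + |Γ_s|)/(1 − |Γ_s|)

VSWR ≈ 4.81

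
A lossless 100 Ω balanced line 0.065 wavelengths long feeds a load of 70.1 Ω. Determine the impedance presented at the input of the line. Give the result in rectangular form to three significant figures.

βl = 2π × 0.065 = 23.4°
tan(βl) = tan(23.4°) = 0.433
Z_in = Z_0·(Z_L + jZ_0·tanβl)/(Z_0 + jZ_L·tanβl)
     = 100·(70.1 + j43.3)/(100 + j30.3)

Z_in ≈ 76.2 + j20.2 Ω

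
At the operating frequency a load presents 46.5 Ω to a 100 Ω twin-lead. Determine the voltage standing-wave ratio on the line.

VSWR ≈ 2.15

For a purely resistive load, VSWR = R_L/Z_0 or Z_0/R_L (whichever > 1) = 100/46.5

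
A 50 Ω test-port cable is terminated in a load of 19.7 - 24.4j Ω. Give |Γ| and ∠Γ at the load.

Γ = (Z_L − Z_0)/(Z_L + Z_0) = (-30.3 − j24.4)/(69.7 − j24.4)
|Γ| = 38.9/73.8 = 0.527

Γ ≈ 0.527 ∠ -122°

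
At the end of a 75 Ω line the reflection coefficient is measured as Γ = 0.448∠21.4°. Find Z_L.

Z_L ≈ 164 + j66.9 Ω

Z_L = Z_0·(1 + Γ)/(1 − Γ) = 75·(1.42 + j0.163)/(0.583 − j0.163)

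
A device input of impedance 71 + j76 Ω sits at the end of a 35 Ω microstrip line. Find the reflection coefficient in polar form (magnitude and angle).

Γ ≈ 0.645 ∠ 29°

Γ = (Z_L − Z_0)/(Z_L + Z_0) = (36 + j76)/(106 + j76)
|Γ| = 84.1/130 = 0.645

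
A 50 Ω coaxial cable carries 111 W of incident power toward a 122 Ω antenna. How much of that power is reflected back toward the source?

P_reflected ≈ 19.5 W

Γ = (122 − 50)/(122 + 50) = 0.419
|Γ|² = 0.175
P_refl = |Γ|²·P_inc = 19.5 W, P_del = (1 − |Γ|²)·P_inc = 91.5 W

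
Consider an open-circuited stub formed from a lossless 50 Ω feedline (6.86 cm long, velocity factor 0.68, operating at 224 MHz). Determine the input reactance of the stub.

λ = v/f = 0.68·c / 224 MHz = 0.911 m
βl = 2π·l/λ = 2π × 0.0753 = 27.1°
tan(βl) = 0.512
For an open-circuited stub, Z_in = −jZ_0·cot(βl) = −jZ_0/tan(βl)

X_in ≈ -97.6 Ω (capacitive)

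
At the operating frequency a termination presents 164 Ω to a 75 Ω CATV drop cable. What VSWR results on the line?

For a purely resistive load, VSWR = R_L/Z_0 or Z_0/R_L (whichever > 1) = 164/75

VSWR ≈ 2.19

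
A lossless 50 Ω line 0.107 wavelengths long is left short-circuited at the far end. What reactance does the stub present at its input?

X_in ≈ 39.8 Ω (inductive)

βl = 2π × 0.107 = 38.5°
tan(βl) = 0.796
For a short-circuited stub, Z_in = jZ_0·tan(βl)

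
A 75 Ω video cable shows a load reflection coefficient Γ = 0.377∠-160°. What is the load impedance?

Z_L ≈ 34.8 − j10.5 Ω

Z_L = Z_0·(1 + Γ)/(1 − Γ) = 75·(0.646 − j0.129)/(1.35 + j0.129)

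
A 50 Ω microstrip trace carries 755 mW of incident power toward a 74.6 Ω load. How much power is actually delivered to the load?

Γ = (74.6 − 50)/(74.6 + 50) = 0.197
|Γ|² = 0.039
P_refl = |Γ|²·P_inc = 29.4 mW, P_del = (1 − |Γ|²)·P_inc = 726 mW

P_delivered ≈ 726 mW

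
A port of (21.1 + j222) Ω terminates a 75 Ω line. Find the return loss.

RL ≈ 0.497 dB

Γ = (-53.9 + j222)/(96.1 + j222), |Γ| = 0.944
RL = −20·log₁₀|Γ| = −20·log₁₀(0.944)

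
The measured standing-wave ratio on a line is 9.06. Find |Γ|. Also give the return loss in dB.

|Γ| = (S − 1)/(S + 1) = (9.06 − 1)/(9.06 + 1) = 8.06/10.1
RL = −20·log₁₀|Γ| = −20·log₁₀(0.801)

|Γ| ≈ 0.801; return loss ≈ 1.93 dB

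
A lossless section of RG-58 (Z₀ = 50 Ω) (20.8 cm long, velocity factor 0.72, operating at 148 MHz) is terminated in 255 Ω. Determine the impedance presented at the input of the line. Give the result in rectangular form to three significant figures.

λ = v/f = 0.72·c / 148 MHz = 1.46 m
βl = 2π·l/λ = 2π × 0.143 = 51.3°
tan(βl) = tan(51.3°) = 1.25
Z_in = Z_0·(Z_L + jZ_0·tanβl)/(Z_0 + jZ_L·tanβl)
     = 50·(255 + j62.4)/(50 + j318)

Z_in ≈ 15.7 − j37.6 Ω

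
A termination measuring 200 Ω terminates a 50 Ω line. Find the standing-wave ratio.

Γ = (200 − 50)/(200 + 50) = 0.6
VSWR = (1 + 0.6)/(1 − 0.6)

VSWR ≈ 4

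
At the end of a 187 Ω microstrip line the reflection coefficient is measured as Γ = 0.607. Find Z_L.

Z_L ≈ 765 Ω

Z_L = Z_0·(1 + Γ)/(1 − Γ) = 187·(1.61)/(0.393)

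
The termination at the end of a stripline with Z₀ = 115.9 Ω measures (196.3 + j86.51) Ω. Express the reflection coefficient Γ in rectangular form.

Γ = (Z_L − Z_0)/(Z_L + Z_0) = (80.4 + j86.51)/(312.2 + j86.51)

Γ ≈ 0.31 + j0.191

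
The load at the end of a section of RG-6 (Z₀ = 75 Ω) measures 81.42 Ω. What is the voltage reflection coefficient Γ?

Γ = 0.041

Γ = (Z_L − Z_0)/(Z_L + Z_0) = (81.42 − 75)/(81.42 + 75) = 6.42/156.4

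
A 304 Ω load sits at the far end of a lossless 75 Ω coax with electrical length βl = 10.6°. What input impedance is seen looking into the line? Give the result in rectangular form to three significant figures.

tan(βl) = tan(10.6°) = 0.187
Z_in = Z_0·(Z_L + jZ_0·tanβl)/(Z_0 + jZ_L·tanβl)
     = 75·(304 + j14)/(75 + j56.9)

Z_in ≈ 200 − j137 Ω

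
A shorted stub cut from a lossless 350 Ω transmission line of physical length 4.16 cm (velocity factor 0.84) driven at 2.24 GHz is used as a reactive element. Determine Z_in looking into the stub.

Z_in ≈ −j374 Ω

λ = v/f = 0.84·c / 2.24 GHz = 0.113 m
βl = 2π·l/λ = 2π × 0.37 = 133°
tan(βl) = -1.07
For a shorted stub, Z_in = jZ_0·tan(βl)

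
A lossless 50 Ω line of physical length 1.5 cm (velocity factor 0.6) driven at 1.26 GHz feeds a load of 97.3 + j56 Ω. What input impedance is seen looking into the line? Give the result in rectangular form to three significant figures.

Z_in ≈ 67.9 − j58.6 Ω

λ = v/f = 0.6·c / 1.26 GHz = 0.143 m
βl = 2π·l/λ = 2π × 0.105 = 37.8°
tan(βl) = tan(37.8°) = 0.776
Z_in = Z_0·(Z_L + jZ_0·tanβl)/(Z_0 + jZ_L·tanβl)
     = 50·(97.3 + j94.8)/(6.56 + j75.5)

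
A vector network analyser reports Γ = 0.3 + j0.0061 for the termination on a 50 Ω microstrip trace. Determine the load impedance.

Z_L ≈ 92.8 + j1.24 Ω

Z_L = Z_0·(1 + Γ)/(1 − Γ) = 50·(1.3 + j0.0061)/(0.7 − j0.0061)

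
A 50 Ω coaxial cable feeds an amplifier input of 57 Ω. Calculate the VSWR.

VSWR ≈ 1.14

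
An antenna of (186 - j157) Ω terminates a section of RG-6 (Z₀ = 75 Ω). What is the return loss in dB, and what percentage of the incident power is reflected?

Γ = (111 − j157)/(261 − j157), |Γ| = 0.631
RL = −20·log₁₀(0.631) = 4 dB
P_refl/P_inc = |Γ|² = 0.399

RL ≈ 4 dB; 39.9% of incident power reflected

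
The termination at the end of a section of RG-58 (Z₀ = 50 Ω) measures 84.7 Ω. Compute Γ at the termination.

Γ = (Z_L − Z_0)/(Z_L + Z_0) = (84.7 − 50)/(84.7 + 50) = 34.7/134.7

Γ = 0.258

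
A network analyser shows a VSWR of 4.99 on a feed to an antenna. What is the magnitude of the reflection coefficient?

|Γ| = (S − 1)/(S + 1) = (4.99 − 1)/(4.99 + 1) = 3.99/5.99

|Γ| ≈ 0.666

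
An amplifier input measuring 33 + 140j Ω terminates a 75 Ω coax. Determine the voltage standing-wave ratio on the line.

Γ = (Z_L − Z_0)/(Z_L + Z_0) = (-42 + j140)/(108 + j140)
|Γ| = 146/177 = 0.827
VSWR = (1 + |Γ|)/(1 − |Γ|) = 1.83/0.173

VSWR ≈ 10.5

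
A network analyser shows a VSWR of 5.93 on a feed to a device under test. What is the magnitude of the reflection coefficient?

|Γ| ≈ 0.711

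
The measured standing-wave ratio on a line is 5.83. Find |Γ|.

|Γ| = (S − 1)/(S + 1) = (5.83 − 1)/(5.83 + 1) = 4.83/6.83

|Γ| ≈ 0.707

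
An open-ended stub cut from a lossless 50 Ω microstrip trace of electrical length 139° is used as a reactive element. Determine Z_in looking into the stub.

Z_in ≈ +j57.5 Ω

tan(βl) = -0.869
For an open-ended stub, Z_in = −jZ_0·cot(βl) = −jZ_0/tan(βl)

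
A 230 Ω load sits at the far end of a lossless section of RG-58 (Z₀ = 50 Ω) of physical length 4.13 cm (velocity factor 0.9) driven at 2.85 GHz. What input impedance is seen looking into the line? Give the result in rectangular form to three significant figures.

λ = v/f = 0.9·c / 2.85 GHz = 0.0947 m
βl = 2π·l/λ = 2π × 0.436 = 157°
tan(βl) = tan(157°) = -0.426
Z_in = Z_0·(Z_L + jZ_0·tanβl)/(Z_0 + jZ_L·tanβl)
     = 50·(230 − j21.3)/(50 − j97.9)

Z_in ≈ 56.2 + j88.8 Ω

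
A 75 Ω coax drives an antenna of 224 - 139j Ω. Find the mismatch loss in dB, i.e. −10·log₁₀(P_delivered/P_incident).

Γ = (149 − j139)/(299 − j139), |Γ| = 0.618
|Γ|² = 0.382, so P_del/P_inc = 1 − |Γ|² = 0.618
ML = −10·log₁₀(1 − |Γ|²)

mismatch loss ≈ 2.09 dB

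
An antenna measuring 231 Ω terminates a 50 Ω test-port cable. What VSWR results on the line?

VSWR ≈ 4.62

For a purely resistive load, VSWR = R_L/Z_0 or Z_0/R_L (whichever > 1) = 231/50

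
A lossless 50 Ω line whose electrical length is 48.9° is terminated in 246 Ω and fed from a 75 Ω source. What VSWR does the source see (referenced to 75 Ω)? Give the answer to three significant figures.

tan(βl) = 1.15
Z_in = Z_0·(Z_L + jZ_0·tanβl)/(Z_0 + jZ_L·tanβl) = 17.4 − j40.5 Ω
Γ_s = (Z_in − Z_s)/(Z_in + Z_s) = (-57.6 − j40.5)/(92.4 − j40.5), |Γ_s| = 0.699
VSWR = (1 + |Γ_s|)/(1 − |Γ_s|)

VSWR ≈ 5.64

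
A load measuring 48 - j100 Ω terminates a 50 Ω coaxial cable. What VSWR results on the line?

Γ = (Z_L − Z_0)/(Z_L + Z_0) = (-2 − j100)/(98 − j100)
|Γ| = 100/140 = 0.714
VSWR = (1 + |Γ|)/(1 − |Γ|) = 1.71/0.286

VSWR ≈ 6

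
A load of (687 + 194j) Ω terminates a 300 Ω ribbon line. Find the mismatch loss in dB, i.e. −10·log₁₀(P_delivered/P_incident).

Γ = (387 + j194)/(987 + j194), |Γ| = 0.43
|Γ|² = 0.185, so P_del/P_inc = 1 − |Γ|² = 0.815
ML = −10·log₁₀(1 − |Γ|²)

mismatch loss ≈ 0.89 dB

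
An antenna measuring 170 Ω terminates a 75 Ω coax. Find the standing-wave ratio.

VSWR ≈ 2.27

For a purely resistive load, VSWR = R_L/Z_0 or Z_0/R_L (whichever > 1) = 170/75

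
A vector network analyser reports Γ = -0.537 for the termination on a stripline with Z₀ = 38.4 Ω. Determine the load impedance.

Z_L = Z_0·(1 + Γ)/(1 − Γ) = 38.4·(0.463)/(1.54)

Z_L ≈ 11.6 Ω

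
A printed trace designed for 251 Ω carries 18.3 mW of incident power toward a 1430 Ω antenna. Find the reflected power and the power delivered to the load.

P_reflected ≈ 9 mW; P_delivered ≈ 9.3 mW

Γ = (1430 − 251)/(1430 + 251) = 0.701
|Γ|² = 0.492
P_refl = |Γ|²·P_inc = 9 mW, P_del = (1 − |Γ|²)·P_inc = 9.3 mW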